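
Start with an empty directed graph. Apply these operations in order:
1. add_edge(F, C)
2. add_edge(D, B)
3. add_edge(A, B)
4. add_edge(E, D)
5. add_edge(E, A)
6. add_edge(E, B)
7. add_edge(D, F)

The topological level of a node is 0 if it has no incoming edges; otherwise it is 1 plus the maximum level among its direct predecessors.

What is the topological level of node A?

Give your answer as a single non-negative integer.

Op 1: add_edge(F, C). Edges now: 1
Op 2: add_edge(D, B). Edges now: 2
Op 3: add_edge(A, B). Edges now: 3
Op 4: add_edge(E, D). Edges now: 4
Op 5: add_edge(E, A). Edges now: 5
Op 6: add_edge(E, B). Edges now: 6
Op 7: add_edge(D, F). Edges now: 7
Compute levels (Kahn BFS):
  sources (in-degree 0): E
  process E: level=0
    E->A: in-degree(A)=0, level(A)=1, enqueue
    E->B: in-degree(B)=2, level(B)>=1
    E->D: in-degree(D)=0, level(D)=1, enqueue
  process A: level=1
    A->B: in-degree(B)=1, level(B)>=2
  process D: level=1
    D->B: in-degree(B)=0, level(B)=2, enqueue
    D->F: in-degree(F)=0, level(F)=2, enqueue
  process B: level=2
  process F: level=2
    F->C: in-degree(C)=0, level(C)=3, enqueue
  process C: level=3
All levels: A:1, B:2, C:3, D:1, E:0, F:2
level(A) = 1

Answer: 1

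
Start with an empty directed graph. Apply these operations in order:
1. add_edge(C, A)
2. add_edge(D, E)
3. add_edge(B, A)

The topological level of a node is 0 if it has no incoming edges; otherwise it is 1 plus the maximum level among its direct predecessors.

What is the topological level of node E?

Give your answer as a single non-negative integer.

Answer: 1

Derivation:
Op 1: add_edge(C, A). Edges now: 1
Op 2: add_edge(D, E). Edges now: 2
Op 3: add_edge(B, A). Edges now: 3
Compute levels (Kahn BFS):
  sources (in-degree 0): B, C, D
  process B: level=0
    B->A: in-degree(A)=1, level(A)>=1
  process C: level=0
    C->A: in-degree(A)=0, level(A)=1, enqueue
  process D: level=0
    D->E: in-degree(E)=0, level(E)=1, enqueue
  process A: level=1
  process E: level=1
All levels: A:1, B:0, C:0, D:0, E:1
level(E) = 1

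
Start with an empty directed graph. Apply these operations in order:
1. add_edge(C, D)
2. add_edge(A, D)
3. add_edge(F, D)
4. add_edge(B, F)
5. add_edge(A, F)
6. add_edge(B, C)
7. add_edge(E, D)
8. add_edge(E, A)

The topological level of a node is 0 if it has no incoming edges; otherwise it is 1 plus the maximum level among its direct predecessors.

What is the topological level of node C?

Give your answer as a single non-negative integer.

Op 1: add_edge(C, D). Edges now: 1
Op 2: add_edge(A, D). Edges now: 2
Op 3: add_edge(F, D). Edges now: 3
Op 4: add_edge(B, F). Edges now: 4
Op 5: add_edge(A, F). Edges now: 5
Op 6: add_edge(B, C). Edges now: 6
Op 7: add_edge(E, D). Edges now: 7
Op 8: add_edge(E, A). Edges now: 8
Compute levels (Kahn BFS):
  sources (in-degree 0): B, E
  process B: level=0
    B->C: in-degree(C)=0, level(C)=1, enqueue
    B->F: in-degree(F)=1, level(F)>=1
  process E: level=0
    E->A: in-degree(A)=0, level(A)=1, enqueue
    E->D: in-degree(D)=3, level(D)>=1
  process C: level=1
    C->D: in-degree(D)=2, level(D)>=2
  process A: level=1
    A->D: in-degree(D)=1, level(D)>=2
    A->F: in-degree(F)=0, level(F)=2, enqueue
  process F: level=2
    F->D: in-degree(D)=0, level(D)=3, enqueue
  process D: level=3
All levels: A:1, B:0, C:1, D:3, E:0, F:2
level(C) = 1

Answer: 1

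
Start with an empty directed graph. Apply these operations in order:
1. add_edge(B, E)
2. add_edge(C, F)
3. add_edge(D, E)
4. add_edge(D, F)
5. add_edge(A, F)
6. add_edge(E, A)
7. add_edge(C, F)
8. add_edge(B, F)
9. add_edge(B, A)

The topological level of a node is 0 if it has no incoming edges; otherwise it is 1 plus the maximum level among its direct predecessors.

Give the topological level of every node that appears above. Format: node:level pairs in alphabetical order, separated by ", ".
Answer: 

Op 1: add_edge(B, E). Edges now: 1
Op 2: add_edge(C, F). Edges now: 2
Op 3: add_edge(D, E). Edges now: 3
Op 4: add_edge(D, F). Edges now: 4
Op 5: add_edge(A, F). Edges now: 5
Op 6: add_edge(E, A). Edges now: 6
Op 7: add_edge(C, F) (duplicate, no change). Edges now: 6
Op 8: add_edge(B, F). Edges now: 7
Op 9: add_edge(B, A). Edges now: 8
Compute levels (Kahn BFS):
  sources (in-degree 0): B, C, D
  process B: level=0
    B->A: in-degree(A)=1, level(A)>=1
    B->E: in-degree(E)=1, level(E)>=1
    B->F: in-degree(F)=3, level(F)>=1
  process C: level=0
    C->F: in-degree(F)=2, level(F)>=1
  process D: level=0
    D->E: in-degree(E)=0, level(E)=1, enqueue
    D->F: in-degree(F)=1, level(F)>=1
  process E: level=1
    E->A: in-degree(A)=0, level(A)=2, enqueue
  process A: level=2
    A->F: in-degree(F)=0, level(F)=3, enqueue
  process F: level=3
All levels: A:2, B:0, C:0, D:0, E:1, F:3

Answer: A:2, B:0, C:0, D:0, E:1, F:3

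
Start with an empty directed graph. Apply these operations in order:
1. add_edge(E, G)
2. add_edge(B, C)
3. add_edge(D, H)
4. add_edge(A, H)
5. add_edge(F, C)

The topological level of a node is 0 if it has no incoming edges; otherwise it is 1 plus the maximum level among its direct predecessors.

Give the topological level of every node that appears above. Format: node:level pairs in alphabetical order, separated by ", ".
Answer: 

Op 1: add_edge(E, G). Edges now: 1
Op 2: add_edge(B, C). Edges now: 2
Op 3: add_edge(D, H). Edges now: 3
Op 4: add_edge(A, H). Edges now: 4
Op 5: add_edge(F, C). Edges now: 5
Compute levels (Kahn BFS):
  sources (in-degree 0): A, B, D, E, F
  process A: level=0
    A->H: in-degree(H)=1, level(H)>=1
  process B: level=0
    B->C: in-degree(C)=1, level(C)>=1
  process D: level=0
    D->H: in-degree(H)=0, level(H)=1, enqueue
  process E: level=0
    E->G: in-degree(G)=0, level(G)=1, enqueue
  process F: level=0
    F->C: in-degree(C)=0, level(C)=1, enqueue
  process H: level=1
  process G: level=1
  process C: level=1
All levels: A:0, B:0, C:1, D:0, E:0, F:0, G:1, H:1

Answer: A:0, B:0, C:1, D:0, E:0, F:0, G:1, H:1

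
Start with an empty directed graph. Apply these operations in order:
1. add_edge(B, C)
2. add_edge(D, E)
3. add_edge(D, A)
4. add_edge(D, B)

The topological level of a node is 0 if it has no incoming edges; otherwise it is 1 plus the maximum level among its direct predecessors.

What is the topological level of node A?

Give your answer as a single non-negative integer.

Op 1: add_edge(B, C). Edges now: 1
Op 2: add_edge(D, E). Edges now: 2
Op 3: add_edge(D, A). Edges now: 3
Op 4: add_edge(D, B). Edges now: 4
Compute levels (Kahn BFS):
  sources (in-degree 0): D
  process D: level=0
    D->A: in-degree(A)=0, level(A)=1, enqueue
    D->B: in-degree(B)=0, level(B)=1, enqueue
    D->E: in-degree(E)=0, level(E)=1, enqueue
  process A: level=1
  process B: level=1
    B->C: in-degree(C)=0, level(C)=2, enqueue
  process E: level=1
  process C: level=2
All levels: A:1, B:1, C:2, D:0, E:1
level(A) = 1

Answer: 1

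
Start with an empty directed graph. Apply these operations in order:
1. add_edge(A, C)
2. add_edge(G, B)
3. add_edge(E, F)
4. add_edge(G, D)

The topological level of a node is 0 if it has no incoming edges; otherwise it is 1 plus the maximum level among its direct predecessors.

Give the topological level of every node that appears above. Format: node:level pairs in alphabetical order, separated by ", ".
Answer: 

Op 1: add_edge(A, C). Edges now: 1
Op 2: add_edge(G, B). Edges now: 2
Op 3: add_edge(E, F). Edges now: 3
Op 4: add_edge(G, D). Edges now: 4
Compute levels (Kahn BFS):
  sources (in-degree 0): A, E, G
  process A: level=0
    A->C: in-degree(C)=0, level(C)=1, enqueue
  process E: level=0
    E->F: in-degree(F)=0, level(F)=1, enqueue
  process G: level=0
    G->B: in-degree(B)=0, level(B)=1, enqueue
    G->D: in-degree(D)=0, level(D)=1, enqueue
  process C: level=1
  process F: level=1
  process B: level=1
  process D: level=1
All levels: A:0, B:1, C:1, D:1, E:0, F:1, G:0

Answer: A:0, B:1, C:1, D:1, E:0, F:1, G:0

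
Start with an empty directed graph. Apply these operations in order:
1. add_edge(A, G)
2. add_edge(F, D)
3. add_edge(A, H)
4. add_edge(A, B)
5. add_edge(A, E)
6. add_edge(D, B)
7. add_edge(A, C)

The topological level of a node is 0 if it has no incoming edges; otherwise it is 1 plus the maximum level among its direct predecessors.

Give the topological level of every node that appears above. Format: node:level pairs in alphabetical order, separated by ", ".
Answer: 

Answer: A:0, B:2, C:1, D:1, E:1, F:0, G:1, H:1

Derivation:
Op 1: add_edge(A, G). Edges now: 1
Op 2: add_edge(F, D). Edges now: 2
Op 3: add_edge(A, H). Edges now: 3
Op 4: add_edge(A, B). Edges now: 4
Op 5: add_edge(A, E). Edges now: 5
Op 6: add_edge(D, B). Edges now: 6
Op 7: add_edge(A, C). Edges now: 7
Compute levels (Kahn BFS):
  sources (in-degree 0): A, F
  process A: level=0
    A->B: in-degree(B)=1, level(B)>=1
    A->C: in-degree(C)=0, level(C)=1, enqueue
    A->E: in-degree(E)=0, level(E)=1, enqueue
    A->G: in-degree(G)=0, level(G)=1, enqueue
    A->H: in-degree(H)=0, level(H)=1, enqueue
  process F: level=0
    F->D: in-degree(D)=0, level(D)=1, enqueue
  process C: level=1
  process E: level=1
  process G: level=1
  process H: level=1
  process D: level=1
    D->B: in-degree(B)=0, level(B)=2, enqueue
  process B: level=2
All levels: A:0, B:2, C:1, D:1, E:1, F:0, G:1, H:1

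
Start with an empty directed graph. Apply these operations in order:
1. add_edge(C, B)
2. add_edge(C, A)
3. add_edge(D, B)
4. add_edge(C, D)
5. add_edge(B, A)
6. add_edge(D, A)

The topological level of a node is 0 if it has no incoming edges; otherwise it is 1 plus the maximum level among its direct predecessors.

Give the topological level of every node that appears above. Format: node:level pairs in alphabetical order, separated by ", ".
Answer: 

Op 1: add_edge(C, B). Edges now: 1
Op 2: add_edge(C, A). Edges now: 2
Op 3: add_edge(D, B). Edges now: 3
Op 4: add_edge(C, D). Edges now: 4
Op 5: add_edge(B, A). Edges now: 5
Op 6: add_edge(D, A). Edges now: 6
Compute levels (Kahn BFS):
  sources (in-degree 0): C
  process C: level=0
    C->A: in-degree(A)=2, level(A)>=1
    C->B: in-degree(B)=1, level(B)>=1
    C->D: in-degree(D)=0, level(D)=1, enqueue
  process D: level=1
    D->A: in-degree(A)=1, level(A)>=2
    D->B: in-degree(B)=0, level(B)=2, enqueue
  process B: level=2
    B->A: in-degree(A)=0, level(A)=3, enqueue
  process A: level=3
All levels: A:3, B:2, C:0, D:1

Answer: A:3, B:2, C:0, D:1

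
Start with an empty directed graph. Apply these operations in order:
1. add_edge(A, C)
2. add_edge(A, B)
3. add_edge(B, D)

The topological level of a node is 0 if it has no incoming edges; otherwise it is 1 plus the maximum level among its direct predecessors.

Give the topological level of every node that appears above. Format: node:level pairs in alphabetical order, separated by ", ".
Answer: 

Answer: A:0, B:1, C:1, D:2

Derivation:
Op 1: add_edge(A, C). Edges now: 1
Op 2: add_edge(A, B). Edges now: 2
Op 3: add_edge(B, D). Edges now: 3
Compute levels (Kahn BFS):
  sources (in-degree 0): A
  process A: level=0
    A->B: in-degree(B)=0, level(B)=1, enqueue
    A->C: in-degree(C)=0, level(C)=1, enqueue
  process B: level=1
    B->D: in-degree(D)=0, level(D)=2, enqueue
  process C: level=1
  process D: level=2
All levels: A:0, B:1, C:1, D:2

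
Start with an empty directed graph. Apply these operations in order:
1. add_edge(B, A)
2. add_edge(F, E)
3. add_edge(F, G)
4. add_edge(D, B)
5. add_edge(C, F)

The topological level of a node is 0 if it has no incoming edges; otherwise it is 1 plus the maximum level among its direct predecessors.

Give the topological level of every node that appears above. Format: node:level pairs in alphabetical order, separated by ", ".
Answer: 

Answer: A:2, B:1, C:0, D:0, E:2, F:1, G:2

Derivation:
Op 1: add_edge(B, A). Edges now: 1
Op 2: add_edge(F, E). Edges now: 2
Op 3: add_edge(F, G). Edges now: 3
Op 4: add_edge(D, B). Edges now: 4
Op 5: add_edge(C, F). Edges now: 5
Compute levels (Kahn BFS):
  sources (in-degree 0): C, D
  process C: level=0
    C->F: in-degree(F)=0, level(F)=1, enqueue
  process D: level=0
    D->B: in-degree(B)=0, level(B)=1, enqueue
  process F: level=1
    F->E: in-degree(E)=0, level(E)=2, enqueue
    F->G: in-degree(G)=0, level(G)=2, enqueue
  process B: level=1
    B->A: in-degree(A)=0, level(A)=2, enqueue
  process E: level=2
  process G: level=2
  process A: level=2
All levels: A:2, B:1, C:0, D:0, E:2, F:1, G:2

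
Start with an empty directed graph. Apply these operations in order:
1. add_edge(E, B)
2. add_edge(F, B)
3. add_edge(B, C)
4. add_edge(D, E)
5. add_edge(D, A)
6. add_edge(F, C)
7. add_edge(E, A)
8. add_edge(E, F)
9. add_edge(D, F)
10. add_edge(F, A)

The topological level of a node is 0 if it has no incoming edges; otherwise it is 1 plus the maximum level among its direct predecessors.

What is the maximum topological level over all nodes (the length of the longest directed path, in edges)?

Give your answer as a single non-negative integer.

Answer: 4

Derivation:
Op 1: add_edge(E, B). Edges now: 1
Op 2: add_edge(F, B). Edges now: 2
Op 3: add_edge(B, C). Edges now: 3
Op 4: add_edge(D, E). Edges now: 4
Op 5: add_edge(D, A). Edges now: 5
Op 6: add_edge(F, C). Edges now: 6
Op 7: add_edge(E, A). Edges now: 7
Op 8: add_edge(E, F). Edges now: 8
Op 9: add_edge(D, F). Edges now: 9
Op 10: add_edge(F, A). Edges now: 10
Compute levels (Kahn BFS):
  sources (in-degree 0): D
  process D: level=0
    D->A: in-degree(A)=2, level(A)>=1
    D->E: in-degree(E)=0, level(E)=1, enqueue
    D->F: in-degree(F)=1, level(F)>=1
  process E: level=1
    E->A: in-degree(A)=1, level(A)>=2
    E->B: in-degree(B)=1, level(B)>=2
    E->F: in-degree(F)=0, level(F)=2, enqueue
  process F: level=2
    F->A: in-degree(A)=0, level(A)=3, enqueue
    F->B: in-degree(B)=0, level(B)=3, enqueue
    F->C: in-degree(C)=1, level(C)>=3
  process A: level=3
  process B: level=3
    B->C: in-degree(C)=0, level(C)=4, enqueue
  process C: level=4
All levels: A:3, B:3, C:4, D:0, E:1, F:2
max level = 4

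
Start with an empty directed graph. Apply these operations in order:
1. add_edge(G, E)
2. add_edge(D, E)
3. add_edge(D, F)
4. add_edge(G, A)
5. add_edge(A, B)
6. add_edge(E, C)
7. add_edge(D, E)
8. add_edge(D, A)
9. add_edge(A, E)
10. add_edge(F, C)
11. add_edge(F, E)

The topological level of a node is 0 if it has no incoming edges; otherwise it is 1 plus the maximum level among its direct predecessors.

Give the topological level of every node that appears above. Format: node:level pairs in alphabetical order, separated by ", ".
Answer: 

Op 1: add_edge(G, E). Edges now: 1
Op 2: add_edge(D, E). Edges now: 2
Op 3: add_edge(D, F). Edges now: 3
Op 4: add_edge(G, A). Edges now: 4
Op 5: add_edge(A, B). Edges now: 5
Op 6: add_edge(E, C). Edges now: 6
Op 7: add_edge(D, E) (duplicate, no change). Edges now: 6
Op 8: add_edge(D, A). Edges now: 7
Op 9: add_edge(A, E). Edges now: 8
Op 10: add_edge(F, C). Edges now: 9
Op 11: add_edge(F, E). Edges now: 10
Compute levels (Kahn BFS):
  sources (in-degree 0): D, G
  process D: level=0
    D->A: in-degree(A)=1, level(A)>=1
    D->E: in-degree(E)=3, level(E)>=1
    D->F: in-degree(F)=0, level(F)=1, enqueue
  process G: level=0
    G->A: in-degree(A)=0, level(A)=1, enqueue
    G->E: in-degree(E)=2, level(E)>=1
  process F: level=1
    F->C: in-degree(C)=1, level(C)>=2
    F->E: in-degree(E)=1, level(E)>=2
  process A: level=1
    A->B: in-degree(B)=0, level(B)=2, enqueue
    A->E: in-degree(E)=0, level(E)=2, enqueue
  process B: level=2
  process E: level=2
    E->C: in-degree(C)=0, level(C)=3, enqueue
  process C: level=3
All levels: A:1, B:2, C:3, D:0, E:2, F:1, G:0

Answer: A:1, B:2, C:3, D:0, E:2, F:1, G:0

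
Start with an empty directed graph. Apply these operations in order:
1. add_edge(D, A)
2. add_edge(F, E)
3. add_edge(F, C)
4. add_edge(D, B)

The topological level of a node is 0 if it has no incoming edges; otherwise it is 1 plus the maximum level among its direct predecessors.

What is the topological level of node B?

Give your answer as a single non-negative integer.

Op 1: add_edge(D, A). Edges now: 1
Op 2: add_edge(F, E). Edges now: 2
Op 3: add_edge(F, C). Edges now: 3
Op 4: add_edge(D, B). Edges now: 4
Compute levels (Kahn BFS):
  sources (in-degree 0): D, F
  process D: level=0
    D->A: in-degree(A)=0, level(A)=1, enqueue
    D->B: in-degree(B)=0, level(B)=1, enqueue
  process F: level=0
    F->C: in-degree(C)=0, level(C)=1, enqueue
    F->E: in-degree(E)=0, level(E)=1, enqueue
  process A: level=1
  process B: level=1
  process C: level=1
  process E: level=1
All levels: A:1, B:1, C:1, D:0, E:1, F:0
level(B) = 1

Answer: 1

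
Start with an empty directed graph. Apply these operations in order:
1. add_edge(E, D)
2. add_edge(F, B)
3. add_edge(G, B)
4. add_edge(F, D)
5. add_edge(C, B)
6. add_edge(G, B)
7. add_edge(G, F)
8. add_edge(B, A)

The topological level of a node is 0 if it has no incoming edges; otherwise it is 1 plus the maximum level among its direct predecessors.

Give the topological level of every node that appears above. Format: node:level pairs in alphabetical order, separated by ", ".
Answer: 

Answer: A:3, B:2, C:0, D:2, E:0, F:1, G:0

Derivation:
Op 1: add_edge(E, D). Edges now: 1
Op 2: add_edge(F, B). Edges now: 2
Op 3: add_edge(G, B). Edges now: 3
Op 4: add_edge(F, D). Edges now: 4
Op 5: add_edge(C, B). Edges now: 5
Op 6: add_edge(G, B) (duplicate, no change). Edges now: 5
Op 7: add_edge(G, F). Edges now: 6
Op 8: add_edge(B, A). Edges now: 7
Compute levels (Kahn BFS):
  sources (in-degree 0): C, E, G
  process C: level=0
    C->B: in-degree(B)=2, level(B)>=1
  process E: level=0
    E->D: in-degree(D)=1, level(D)>=1
  process G: level=0
    G->B: in-degree(B)=1, level(B)>=1
    G->F: in-degree(F)=0, level(F)=1, enqueue
  process F: level=1
    F->B: in-degree(B)=0, level(B)=2, enqueue
    F->D: in-degree(D)=0, level(D)=2, enqueue
  process B: level=2
    B->A: in-degree(A)=0, level(A)=3, enqueue
  process D: level=2
  process A: level=3
All levels: A:3, B:2, C:0, D:2, E:0, F:1, G:0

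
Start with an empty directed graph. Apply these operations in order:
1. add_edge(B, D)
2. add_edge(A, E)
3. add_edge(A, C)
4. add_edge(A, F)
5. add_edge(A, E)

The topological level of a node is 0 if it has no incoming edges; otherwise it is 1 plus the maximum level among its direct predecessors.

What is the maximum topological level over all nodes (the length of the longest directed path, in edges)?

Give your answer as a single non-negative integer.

Answer: 1

Derivation:
Op 1: add_edge(B, D). Edges now: 1
Op 2: add_edge(A, E). Edges now: 2
Op 3: add_edge(A, C). Edges now: 3
Op 4: add_edge(A, F). Edges now: 4
Op 5: add_edge(A, E) (duplicate, no change). Edges now: 4
Compute levels (Kahn BFS):
  sources (in-degree 0): A, B
  process A: level=0
    A->C: in-degree(C)=0, level(C)=1, enqueue
    A->E: in-degree(E)=0, level(E)=1, enqueue
    A->F: in-degree(F)=0, level(F)=1, enqueue
  process B: level=0
    B->D: in-degree(D)=0, level(D)=1, enqueue
  process C: level=1
  process E: level=1
  process F: level=1
  process D: level=1
All levels: A:0, B:0, C:1, D:1, E:1, F:1
max level = 1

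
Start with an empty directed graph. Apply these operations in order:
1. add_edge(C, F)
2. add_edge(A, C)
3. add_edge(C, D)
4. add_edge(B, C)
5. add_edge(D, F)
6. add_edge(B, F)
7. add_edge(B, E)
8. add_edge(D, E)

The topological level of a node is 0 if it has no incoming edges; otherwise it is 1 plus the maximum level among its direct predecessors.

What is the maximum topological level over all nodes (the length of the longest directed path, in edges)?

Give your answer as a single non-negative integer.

Answer: 3

Derivation:
Op 1: add_edge(C, F). Edges now: 1
Op 2: add_edge(A, C). Edges now: 2
Op 3: add_edge(C, D). Edges now: 3
Op 4: add_edge(B, C). Edges now: 4
Op 5: add_edge(D, F). Edges now: 5
Op 6: add_edge(B, F). Edges now: 6
Op 7: add_edge(B, E). Edges now: 7
Op 8: add_edge(D, E). Edges now: 8
Compute levels (Kahn BFS):
  sources (in-degree 0): A, B
  process A: level=0
    A->C: in-degree(C)=1, level(C)>=1
  process B: level=0
    B->C: in-degree(C)=0, level(C)=1, enqueue
    B->E: in-degree(E)=1, level(E)>=1
    B->F: in-degree(F)=2, level(F)>=1
  process C: level=1
    C->D: in-degree(D)=0, level(D)=2, enqueue
    C->F: in-degree(F)=1, level(F)>=2
  process D: level=2
    D->E: in-degree(E)=0, level(E)=3, enqueue
    D->F: in-degree(F)=0, level(F)=3, enqueue
  process E: level=3
  process F: level=3
All levels: A:0, B:0, C:1, D:2, E:3, F:3
max level = 3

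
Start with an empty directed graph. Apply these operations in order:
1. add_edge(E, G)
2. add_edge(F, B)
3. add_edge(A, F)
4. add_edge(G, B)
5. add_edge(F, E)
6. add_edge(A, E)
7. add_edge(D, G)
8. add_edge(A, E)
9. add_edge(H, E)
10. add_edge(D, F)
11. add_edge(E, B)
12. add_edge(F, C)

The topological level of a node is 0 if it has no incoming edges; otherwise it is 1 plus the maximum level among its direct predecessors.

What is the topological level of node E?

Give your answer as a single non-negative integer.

Answer: 2

Derivation:
Op 1: add_edge(E, G). Edges now: 1
Op 2: add_edge(F, B). Edges now: 2
Op 3: add_edge(A, F). Edges now: 3
Op 4: add_edge(G, B). Edges now: 4
Op 5: add_edge(F, E). Edges now: 5
Op 6: add_edge(A, E). Edges now: 6
Op 7: add_edge(D, G). Edges now: 7
Op 8: add_edge(A, E) (duplicate, no change). Edges now: 7
Op 9: add_edge(H, E). Edges now: 8
Op 10: add_edge(D, F). Edges now: 9
Op 11: add_edge(E, B). Edges now: 10
Op 12: add_edge(F, C). Edges now: 11
Compute levels (Kahn BFS):
  sources (in-degree 0): A, D, H
  process A: level=0
    A->E: in-degree(E)=2, level(E)>=1
    A->F: in-degree(F)=1, level(F)>=1
  process D: level=0
    D->F: in-degree(F)=0, level(F)=1, enqueue
    D->G: in-degree(G)=1, level(G)>=1
  process H: level=0
    H->E: in-degree(E)=1, level(E)>=1
  process F: level=1
    F->B: in-degree(B)=2, level(B)>=2
    F->C: in-degree(C)=0, level(C)=2, enqueue
    F->E: in-degree(E)=0, level(E)=2, enqueue
  process C: level=2
  process E: level=2
    E->B: in-degree(B)=1, level(B)>=3
    E->G: in-degree(G)=0, level(G)=3, enqueue
  process G: level=3
    G->B: in-degree(B)=0, level(B)=4, enqueue
  process B: level=4
All levels: A:0, B:4, C:2, D:0, E:2, F:1, G:3, H:0
level(E) = 2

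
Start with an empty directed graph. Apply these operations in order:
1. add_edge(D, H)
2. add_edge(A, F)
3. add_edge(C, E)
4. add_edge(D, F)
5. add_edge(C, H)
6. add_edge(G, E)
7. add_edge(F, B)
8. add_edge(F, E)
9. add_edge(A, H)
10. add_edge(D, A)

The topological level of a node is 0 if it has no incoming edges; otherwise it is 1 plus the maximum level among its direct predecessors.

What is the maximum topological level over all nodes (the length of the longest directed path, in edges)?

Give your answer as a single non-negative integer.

Answer: 3

Derivation:
Op 1: add_edge(D, H). Edges now: 1
Op 2: add_edge(A, F). Edges now: 2
Op 3: add_edge(C, E). Edges now: 3
Op 4: add_edge(D, F). Edges now: 4
Op 5: add_edge(C, H). Edges now: 5
Op 6: add_edge(G, E). Edges now: 6
Op 7: add_edge(F, B). Edges now: 7
Op 8: add_edge(F, E). Edges now: 8
Op 9: add_edge(A, H). Edges now: 9
Op 10: add_edge(D, A). Edges now: 10
Compute levels (Kahn BFS):
  sources (in-degree 0): C, D, G
  process C: level=0
    C->E: in-degree(E)=2, level(E)>=1
    C->H: in-degree(H)=2, level(H)>=1
  process D: level=0
    D->A: in-degree(A)=0, level(A)=1, enqueue
    D->F: in-degree(F)=1, level(F)>=1
    D->H: in-degree(H)=1, level(H)>=1
  process G: level=0
    G->E: in-degree(E)=1, level(E)>=1
  process A: level=1
    A->F: in-degree(F)=0, level(F)=2, enqueue
    A->H: in-degree(H)=0, level(H)=2, enqueue
  process F: level=2
    F->B: in-degree(B)=0, level(B)=3, enqueue
    F->E: in-degree(E)=0, level(E)=3, enqueue
  process H: level=2
  process B: level=3
  process E: level=3
All levels: A:1, B:3, C:0, D:0, E:3, F:2, G:0, H:2
max level = 3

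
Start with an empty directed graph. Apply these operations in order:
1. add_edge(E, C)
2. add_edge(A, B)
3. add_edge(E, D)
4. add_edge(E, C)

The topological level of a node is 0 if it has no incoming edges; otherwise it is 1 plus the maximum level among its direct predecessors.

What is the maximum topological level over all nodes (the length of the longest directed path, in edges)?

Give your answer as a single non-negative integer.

Answer: 1

Derivation:
Op 1: add_edge(E, C). Edges now: 1
Op 2: add_edge(A, B). Edges now: 2
Op 3: add_edge(E, D). Edges now: 3
Op 4: add_edge(E, C) (duplicate, no change). Edges now: 3
Compute levels (Kahn BFS):
  sources (in-degree 0): A, E
  process A: level=0
    A->B: in-degree(B)=0, level(B)=1, enqueue
  process E: level=0
    E->C: in-degree(C)=0, level(C)=1, enqueue
    E->D: in-degree(D)=0, level(D)=1, enqueue
  process B: level=1
  process C: level=1
  process D: level=1
All levels: A:0, B:1, C:1, D:1, E:0
max level = 1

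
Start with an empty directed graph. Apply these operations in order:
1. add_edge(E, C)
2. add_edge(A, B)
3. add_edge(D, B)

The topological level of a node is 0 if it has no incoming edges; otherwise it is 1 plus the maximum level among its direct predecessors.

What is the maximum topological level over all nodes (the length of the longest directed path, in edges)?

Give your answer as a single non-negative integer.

Op 1: add_edge(E, C). Edges now: 1
Op 2: add_edge(A, B). Edges now: 2
Op 3: add_edge(D, B). Edges now: 3
Compute levels (Kahn BFS):
  sources (in-degree 0): A, D, E
  process A: level=0
    A->B: in-degree(B)=1, level(B)>=1
  process D: level=0
    D->B: in-degree(B)=0, level(B)=1, enqueue
  process E: level=0
    E->C: in-degree(C)=0, level(C)=1, enqueue
  process B: level=1
  process C: level=1
All levels: A:0, B:1, C:1, D:0, E:0
max level = 1

Answer: 1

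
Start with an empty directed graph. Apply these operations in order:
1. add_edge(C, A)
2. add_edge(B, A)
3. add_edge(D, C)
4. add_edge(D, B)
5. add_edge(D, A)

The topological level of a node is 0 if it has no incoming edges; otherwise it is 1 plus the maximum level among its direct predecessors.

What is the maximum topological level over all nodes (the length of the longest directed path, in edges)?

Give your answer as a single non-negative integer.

Op 1: add_edge(C, A). Edges now: 1
Op 2: add_edge(B, A). Edges now: 2
Op 3: add_edge(D, C). Edges now: 3
Op 4: add_edge(D, B). Edges now: 4
Op 5: add_edge(D, A). Edges now: 5
Compute levels (Kahn BFS):
  sources (in-degree 0): D
  process D: level=0
    D->A: in-degree(A)=2, level(A)>=1
    D->B: in-degree(B)=0, level(B)=1, enqueue
    D->C: in-degree(C)=0, level(C)=1, enqueue
  process B: level=1
    B->A: in-degree(A)=1, level(A)>=2
  process C: level=1
    C->A: in-degree(A)=0, level(A)=2, enqueue
  process A: level=2
All levels: A:2, B:1, C:1, D:0
max level = 2

Answer: 2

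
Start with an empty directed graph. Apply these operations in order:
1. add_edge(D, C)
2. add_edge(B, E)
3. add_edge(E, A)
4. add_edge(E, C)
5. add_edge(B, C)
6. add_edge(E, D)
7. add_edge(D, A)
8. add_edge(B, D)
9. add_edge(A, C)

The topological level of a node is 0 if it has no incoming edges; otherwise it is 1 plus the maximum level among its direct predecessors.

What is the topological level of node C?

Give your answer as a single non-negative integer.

Op 1: add_edge(D, C). Edges now: 1
Op 2: add_edge(B, E). Edges now: 2
Op 3: add_edge(E, A). Edges now: 3
Op 4: add_edge(E, C). Edges now: 4
Op 5: add_edge(B, C). Edges now: 5
Op 6: add_edge(E, D). Edges now: 6
Op 7: add_edge(D, A). Edges now: 7
Op 8: add_edge(B, D). Edges now: 8
Op 9: add_edge(A, C). Edges now: 9
Compute levels (Kahn BFS):
  sources (in-degree 0): B
  process B: level=0
    B->C: in-degree(C)=3, level(C)>=1
    B->D: in-degree(D)=1, level(D)>=1
    B->E: in-degree(E)=0, level(E)=1, enqueue
  process E: level=1
    E->A: in-degree(A)=1, level(A)>=2
    E->C: in-degree(C)=2, level(C)>=2
    E->D: in-degree(D)=0, level(D)=2, enqueue
  process D: level=2
    D->A: in-degree(A)=0, level(A)=3, enqueue
    D->C: in-degree(C)=1, level(C)>=3
  process A: level=3
    A->C: in-degree(C)=0, level(C)=4, enqueue
  process C: level=4
All levels: A:3, B:0, C:4, D:2, E:1
level(C) = 4

Answer: 4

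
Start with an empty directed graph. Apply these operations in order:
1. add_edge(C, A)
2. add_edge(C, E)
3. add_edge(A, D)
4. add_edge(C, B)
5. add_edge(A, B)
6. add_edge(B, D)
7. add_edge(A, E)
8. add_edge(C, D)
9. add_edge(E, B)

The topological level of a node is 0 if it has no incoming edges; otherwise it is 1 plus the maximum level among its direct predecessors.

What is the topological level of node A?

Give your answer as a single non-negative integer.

Answer: 1

Derivation:
Op 1: add_edge(C, A). Edges now: 1
Op 2: add_edge(C, E). Edges now: 2
Op 3: add_edge(A, D). Edges now: 3
Op 4: add_edge(C, B). Edges now: 4
Op 5: add_edge(A, B). Edges now: 5
Op 6: add_edge(B, D). Edges now: 6
Op 7: add_edge(A, E). Edges now: 7
Op 8: add_edge(C, D). Edges now: 8
Op 9: add_edge(E, B). Edges now: 9
Compute levels (Kahn BFS):
  sources (in-degree 0): C
  process C: level=0
    C->A: in-degree(A)=0, level(A)=1, enqueue
    C->B: in-degree(B)=2, level(B)>=1
    C->D: in-degree(D)=2, level(D)>=1
    C->E: in-degree(E)=1, level(E)>=1
  process A: level=1
    A->B: in-degree(B)=1, level(B)>=2
    A->D: in-degree(D)=1, level(D)>=2
    A->E: in-degree(E)=0, level(E)=2, enqueue
  process E: level=2
    E->B: in-degree(B)=0, level(B)=3, enqueue
  process B: level=3
    B->D: in-degree(D)=0, level(D)=4, enqueue
  process D: level=4
All levels: A:1, B:3, C:0, D:4, E:2
level(A) = 1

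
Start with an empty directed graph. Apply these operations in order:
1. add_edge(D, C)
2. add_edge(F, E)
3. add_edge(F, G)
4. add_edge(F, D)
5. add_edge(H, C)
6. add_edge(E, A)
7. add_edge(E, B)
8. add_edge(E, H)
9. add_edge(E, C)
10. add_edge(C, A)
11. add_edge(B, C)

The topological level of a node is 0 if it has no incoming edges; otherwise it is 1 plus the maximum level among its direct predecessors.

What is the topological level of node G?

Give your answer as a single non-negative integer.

Answer: 1

Derivation:
Op 1: add_edge(D, C). Edges now: 1
Op 2: add_edge(F, E). Edges now: 2
Op 3: add_edge(F, G). Edges now: 3
Op 4: add_edge(F, D). Edges now: 4
Op 5: add_edge(H, C). Edges now: 5
Op 6: add_edge(E, A). Edges now: 6
Op 7: add_edge(E, B). Edges now: 7
Op 8: add_edge(E, H). Edges now: 8
Op 9: add_edge(E, C). Edges now: 9
Op 10: add_edge(C, A). Edges now: 10
Op 11: add_edge(B, C). Edges now: 11
Compute levels (Kahn BFS):
  sources (in-degree 0): F
  process F: level=0
    F->D: in-degree(D)=0, level(D)=1, enqueue
    F->E: in-degree(E)=0, level(E)=1, enqueue
    F->G: in-degree(G)=0, level(G)=1, enqueue
  process D: level=1
    D->C: in-degree(C)=3, level(C)>=2
  process E: level=1
    E->A: in-degree(A)=1, level(A)>=2
    E->B: in-degree(B)=0, level(B)=2, enqueue
    E->C: in-degree(C)=2, level(C)>=2
    E->H: in-degree(H)=0, level(H)=2, enqueue
  process G: level=1
  process B: level=2
    B->C: in-degree(C)=1, level(C)>=3
  process H: level=2
    H->C: in-degree(C)=0, level(C)=3, enqueue
  process C: level=3
    C->A: in-degree(A)=0, level(A)=4, enqueue
  process A: level=4
All levels: A:4, B:2, C:3, D:1, E:1, F:0, G:1, H:2
level(G) = 1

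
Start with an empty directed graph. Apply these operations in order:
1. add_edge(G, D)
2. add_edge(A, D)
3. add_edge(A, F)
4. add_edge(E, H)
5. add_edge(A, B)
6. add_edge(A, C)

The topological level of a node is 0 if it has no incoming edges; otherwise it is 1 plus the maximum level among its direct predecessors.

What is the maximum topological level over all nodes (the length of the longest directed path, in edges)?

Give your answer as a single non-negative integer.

Answer: 1

Derivation:
Op 1: add_edge(G, D). Edges now: 1
Op 2: add_edge(A, D). Edges now: 2
Op 3: add_edge(A, F). Edges now: 3
Op 4: add_edge(E, H). Edges now: 4
Op 5: add_edge(A, B). Edges now: 5
Op 6: add_edge(A, C). Edges now: 6
Compute levels (Kahn BFS):
  sources (in-degree 0): A, E, G
  process A: level=0
    A->B: in-degree(B)=0, level(B)=1, enqueue
    A->C: in-degree(C)=0, level(C)=1, enqueue
    A->D: in-degree(D)=1, level(D)>=1
    A->F: in-degree(F)=0, level(F)=1, enqueue
  process E: level=0
    E->H: in-degree(H)=0, level(H)=1, enqueue
  process G: level=0
    G->D: in-degree(D)=0, level(D)=1, enqueue
  process B: level=1
  process C: level=1
  process F: level=1
  process H: level=1
  process D: level=1
All levels: A:0, B:1, C:1, D:1, E:0, F:1, G:0, H:1
max level = 1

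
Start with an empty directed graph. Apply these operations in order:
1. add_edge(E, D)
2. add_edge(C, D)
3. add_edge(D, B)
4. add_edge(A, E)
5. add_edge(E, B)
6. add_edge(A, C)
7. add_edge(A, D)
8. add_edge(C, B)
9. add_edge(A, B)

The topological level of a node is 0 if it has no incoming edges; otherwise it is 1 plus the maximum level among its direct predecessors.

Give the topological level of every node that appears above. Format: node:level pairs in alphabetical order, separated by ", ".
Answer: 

Op 1: add_edge(E, D). Edges now: 1
Op 2: add_edge(C, D). Edges now: 2
Op 3: add_edge(D, B). Edges now: 3
Op 4: add_edge(A, E). Edges now: 4
Op 5: add_edge(E, B). Edges now: 5
Op 6: add_edge(A, C). Edges now: 6
Op 7: add_edge(A, D). Edges now: 7
Op 8: add_edge(C, B). Edges now: 8
Op 9: add_edge(A, B). Edges now: 9
Compute levels (Kahn BFS):
  sources (in-degree 0): A
  process A: level=0
    A->B: in-degree(B)=3, level(B)>=1
    A->C: in-degree(C)=0, level(C)=1, enqueue
    A->D: in-degree(D)=2, level(D)>=1
    A->E: in-degree(E)=0, level(E)=1, enqueue
  process C: level=1
    C->B: in-degree(B)=2, level(B)>=2
    C->D: in-degree(D)=1, level(D)>=2
  process E: level=1
    E->B: in-degree(B)=1, level(B)>=2
    E->D: in-degree(D)=0, level(D)=2, enqueue
  process D: level=2
    D->B: in-degree(B)=0, level(B)=3, enqueue
  process B: level=3
All levels: A:0, B:3, C:1, D:2, E:1

Answer: A:0, B:3, C:1, D:2, E:1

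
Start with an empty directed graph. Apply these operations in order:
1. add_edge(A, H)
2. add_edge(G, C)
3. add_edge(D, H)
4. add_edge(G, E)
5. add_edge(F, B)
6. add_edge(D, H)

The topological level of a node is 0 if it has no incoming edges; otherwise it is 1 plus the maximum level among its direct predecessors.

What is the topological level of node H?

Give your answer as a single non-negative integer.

Op 1: add_edge(A, H). Edges now: 1
Op 2: add_edge(G, C). Edges now: 2
Op 3: add_edge(D, H). Edges now: 3
Op 4: add_edge(G, E). Edges now: 4
Op 5: add_edge(F, B). Edges now: 5
Op 6: add_edge(D, H) (duplicate, no change). Edges now: 5
Compute levels (Kahn BFS):
  sources (in-degree 0): A, D, F, G
  process A: level=0
    A->H: in-degree(H)=1, level(H)>=1
  process D: level=0
    D->H: in-degree(H)=0, level(H)=1, enqueue
  process F: level=0
    F->B: in-degree(B)=0, level(B)=1, enqueue
  process G: level=0
    G->C: in-degree(C)=0, level(C)=1, enqueue
    G->E: in-degree(E)=0, level(E)=1, enqueue
  process H: level=1
  process B: level=1
  process C: level=1
  process E: level=1
All levels: A:0, B:1, C:1, D:0, E:1, F:0, G:0, H:1
level(H) = 1

Answer: 1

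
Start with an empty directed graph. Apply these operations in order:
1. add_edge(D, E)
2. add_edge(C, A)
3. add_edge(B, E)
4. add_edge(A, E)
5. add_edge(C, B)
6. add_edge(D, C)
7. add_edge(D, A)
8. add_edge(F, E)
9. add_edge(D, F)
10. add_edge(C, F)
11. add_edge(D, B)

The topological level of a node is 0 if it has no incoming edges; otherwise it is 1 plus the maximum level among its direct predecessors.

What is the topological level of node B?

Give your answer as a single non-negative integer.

Answer: 2

Derivation:
Op 1: add_edge(D, E). Edges now: 1
Op 2: add_edge(C, A). Edges now: 2
Op 3: add_edge(B, E). Edges now: 3
Op 4: add_edge(A, E). Edges now: 4
Op 5: add_edge(C, B). Edges now: 5
Op 6: add_edge(D, C). Edges now: 6
Op 7: add_edge(D, A). Edges now: 7
Op 8: add_edge(F, E). Edges now: 8
Op 9: add_edge(D, F). Edges now: 9
Op 10: add_edge(C, F). Edges now: 10
Op 11: add_edge(D, B). Edges now: 11
Compute levels (Kahn BFS):
  sources (in-degree 0): D
  process D: level=0
    D->A: in-degree(A)=1, level(A)>=1
    D->B: in-degree(B)=1, level(B)>=1
    D->C: in-degree(C)=0, level(C)=1, enqueue
    D->E: in-degree(E)=3, level(E)>=1
    D->F: in-degree(F)=1, level(F)>=1
  process C: level=1
    C->A: in-degree(A)=0, level(A)=2, enqueue
    C->B: in-degree(B)=0, level(B)=2, enqueue
    C->F: in-degree(F)=0, level(F)=2, enqueue
  process A: level=2
    A->E: in-degree(E)=2, level(E)>=3
  process B: level=2
    B->E: in-degree(E)=1, level(E)>=3
  process F: level=2
    F->E: in-degree(E)=0, level(E)=3, enqueue
  process E: level=3
All levels: A:2, B:2, C:1, D:0, E:3, F:2
level(B) = 2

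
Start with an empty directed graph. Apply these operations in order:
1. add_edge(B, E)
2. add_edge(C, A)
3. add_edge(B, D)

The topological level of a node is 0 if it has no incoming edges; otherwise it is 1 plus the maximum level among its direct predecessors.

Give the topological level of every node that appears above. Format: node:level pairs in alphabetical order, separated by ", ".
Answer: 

Answer: A:1, B:0, C:0, D:1, E:1

Derivation:
Op 1: add_edge(B, E). Edges now: 1
Op 2: add_edge(C, A). Edges now: 2
Op 3: add_edge(B, D). Edges now: 3
Compute levels (Kahn BFS):
  sources (in-degree 0): B, C
  process B: level=0
    B->D: in-degree(D)=0, level(D)=1, enqueue
    B->E: in-degree(E)=0, level(E)=1, enqueue
  process C: level=0
    C->A: in-degree(A)=0, level(A)=1, enqueue
  process D: level=1
  process E: level=1
  process A: level=1
All levels: A:1, B:0, C:0, D:1, E:1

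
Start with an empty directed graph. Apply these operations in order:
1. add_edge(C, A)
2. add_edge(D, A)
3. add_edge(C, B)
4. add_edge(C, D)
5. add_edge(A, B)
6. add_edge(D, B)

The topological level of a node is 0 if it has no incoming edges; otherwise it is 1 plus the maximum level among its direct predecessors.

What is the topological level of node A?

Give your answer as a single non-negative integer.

Op 1: add_edge(C, A). Edges now: 1
Op 2: add_edge(D, A). Edges now: 2
Op 3: add_edge(C, B). Edges now: 3
Op 4: add_edge(C, D). Edges now: 4
Op 5: add_edge(A, B). Edges now: 5
Op 6: add_edge(D, B). Edges now: 6
Compute levels (Kahn BFS):
  sources (in-degree 0): C
  process C: level=0
    C->A: in-degree(A)=1, level(A)>=1
    C->B: in-degree(B)=2, level(B)>=1
    C->D: in-degree(D)=0, level(D)=1, enqueue
  process D: level=1
    D->A: in-degree(A)=0, level(A)=2, enqueue
    D->B: in-degree(B)=1, level(B)>=2
  process A: level=2
    A->B: in-degree(B)=0, level(B)=3, enqueue
  process B: level=3
All levels: A:2, B:3, C:0, D:1
level(A) = 2

Answer: 2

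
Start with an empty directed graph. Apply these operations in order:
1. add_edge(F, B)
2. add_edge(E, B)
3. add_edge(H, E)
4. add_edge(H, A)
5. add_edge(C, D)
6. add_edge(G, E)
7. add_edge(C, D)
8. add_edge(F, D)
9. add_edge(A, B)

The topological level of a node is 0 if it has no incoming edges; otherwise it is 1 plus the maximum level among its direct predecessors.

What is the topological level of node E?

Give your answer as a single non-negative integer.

Answer: 1

Derivation:
Op 1: add_edge(F, B). Edges now: 1
Op 2: add_edge(E, B). Edges now: 2
Op 3: add_edge(H, E). Edges now: 3
Op 4: add_edge(H, A). Edges now: 4
Op 5: add_edge(C, D). Edges now: 5
Op 6: add_edge(G, E). Edges now: 6
Op 7: add_edge(C, D) (duplicate, no change). Edges now: 6
Op 8: add_edge(F, D). Edges now: 7
Op 9: add_edge(A, B). Edges now: 8
Compute levels (Kahn BFS):
  sources (in-degree 0): C, F, G, H
  process C: level=0
    C->D: in-degree(D)=1, level(D)>=1
  process F: level=0
    F->B: in-degree(B)=2, level(B)>=1
    F->D: in-degree(D)=0, level(D)=1, enqueue
  process G: level=0
    G->E: in-degree(E)=1, level(E)>=1
  process H: level=0
    H->A: in-degree(A)=0, level(A)=1, enqueue
    H->E: in-degree(E)=0, level(E)=1, enqueue
  process D: level=1
  process A: level=1
    A->B: in-degree(B)=1, level(B)>=2
  process E: level=1
    E->B: in-degree(B)=0, level(B)=2, enqueue
  process B: level=2
All levels: A:1, B:2, C:0, D:1, E:1, F:0, G:0, H:0
level(E) = 1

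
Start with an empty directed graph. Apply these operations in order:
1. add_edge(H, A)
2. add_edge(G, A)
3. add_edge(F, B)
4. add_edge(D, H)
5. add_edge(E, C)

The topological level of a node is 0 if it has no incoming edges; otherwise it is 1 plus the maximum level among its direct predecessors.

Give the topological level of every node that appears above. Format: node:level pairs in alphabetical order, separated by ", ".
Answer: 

Op 1: add_edge(H, A). Edges now: 1
Op 2: add_edge(G, A). Edges now: 2
Op 3: add_edge(F, B). Edges now: 3
Op 4: add_edge(D, H). Edges now: 4
Op 5: add_edge(E, C). Edges now: 5
Compute levels (Kahn BFS):
  sources (in-degree 0): D, E, F, G
  process D: level=0
    D->H: in-degree(H)=0, level(H)=1, enqueue
  process E: level=0
    E->C: in-degree(C)=0, level(C)=1, enqueue
  process F: level=0
    F->B: in-degree(B)=0, level(B)=1, enqueue
  process G: level=0
    G->A: in-degree(A)=1, level(A)>=1
  process H: level=1
    H->A: in-degree(A)=0, level(A)=2, enqueue
  process C: level=1
  process B: level=1
  process A: level=2
All levels: A:2, B:1, C:1, D:0, E:0, F:0, G:0, H:1

Answer: A:2, B:1, C:1, D:0, E:0, F:0, G:0, H:1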